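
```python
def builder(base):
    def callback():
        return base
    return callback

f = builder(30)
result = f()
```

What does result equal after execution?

Step 1: builder(30) creates closure capturing base = 30.
Step 2: f() returns the captured base = 30.
Step 3: result = 30

The answer is 30.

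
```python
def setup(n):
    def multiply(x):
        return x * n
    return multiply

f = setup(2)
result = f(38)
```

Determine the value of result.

Step 1: setup(2) returns multiply closure with n = 2.
Step 2: f(38) computes 38 * 2 = 76.
Step 3: result = 76

The answer is 76.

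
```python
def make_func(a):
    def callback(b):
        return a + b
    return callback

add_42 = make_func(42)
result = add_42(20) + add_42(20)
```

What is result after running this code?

Step 1: add_42 captures a = 42.
Step 2: add_42(20) = 42 + 20 = 62, called twice.
Step 3: result = 62 + 62 = 124

The answer is 124.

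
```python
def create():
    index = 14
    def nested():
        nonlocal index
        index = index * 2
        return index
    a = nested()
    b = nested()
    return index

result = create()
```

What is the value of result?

Step 1: index starts at 14.
Step 2: First nested(): index = 14 * 2 = 28.
Step 3: Second nested(): index = 28 * 2 = 56.
Step 4: result = 56

The answer is 56.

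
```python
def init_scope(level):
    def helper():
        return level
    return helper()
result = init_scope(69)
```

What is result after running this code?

Step 1: init_scope(69) binds parameter level = 69.
Step 2: helper() looks up level in enclosing scope and finds the parameter level = 69.
Step 3: result = 69

The answer is 69.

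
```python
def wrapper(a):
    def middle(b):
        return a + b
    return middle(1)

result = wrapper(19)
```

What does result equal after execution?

Step 1: wrapper(19) passes a = 19.
Step 2: middle(1) has b = 1, reads a = 19 from enclosing.
Step 3: result = 19 + 1 = 20

The answer is 20.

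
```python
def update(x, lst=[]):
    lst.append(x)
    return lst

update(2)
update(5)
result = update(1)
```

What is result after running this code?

Step 1: Mutable default argument gotcha! The list [] is created once.
Step 2: Each call appends to the SAME list: [2], [2, 5], [2, 5, 1].
Step 3: result = [2, 5, 1]

The answer is [2, 5, 1].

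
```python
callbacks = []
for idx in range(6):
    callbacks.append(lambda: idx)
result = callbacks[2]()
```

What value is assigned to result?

Step 1: The loop creates 6 lambdas, all referencing the same variable idx.
Step 2: After the loop, idx = 5 (final value).
Step 3: callbacks[2]() looks up idx at call time and finds 5. This is the late binding gotcha. result = 5

The answer is 5.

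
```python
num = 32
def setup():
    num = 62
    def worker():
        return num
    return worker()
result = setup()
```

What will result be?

Step 1: num = 32 globally, but setup() defines num = 62 locally.
Step 2: worker() looks up num. Not in local scope, so checks enclosing scope (setup) and finds num = 62.
Step 3: result = 62

The answer is 62.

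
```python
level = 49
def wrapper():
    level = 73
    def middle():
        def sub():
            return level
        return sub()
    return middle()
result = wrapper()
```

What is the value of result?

Step 1: wrapper() defines level = 73. middle() and sub() have no local level.
Step 2: sub() checks local (none), enclosing middle() (none), enclosing wrapper() and finds level = 73.
Step 3: result = 73

The answer is 73.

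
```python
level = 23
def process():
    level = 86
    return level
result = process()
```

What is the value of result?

Step 1: Global level = 23.
Step 2: process() creates local level = 86, shadowing the global.
Step 3: Returns local level = 86. result = 86

The answer is 86.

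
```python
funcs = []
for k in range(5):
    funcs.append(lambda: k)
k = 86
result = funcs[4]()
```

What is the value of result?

Step 1: Lambdas capture the variable k by reference, not by value.
Step 2: After the loop, k is reassigned to 86.
Step 3: funcs[4]() looks up the current k = 86. result = 86

The answer is 86.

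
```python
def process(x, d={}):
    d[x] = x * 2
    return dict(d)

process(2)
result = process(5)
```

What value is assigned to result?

Step 1: Mutable default dict is shared across calls.
Step 2: First call adds 2: 4. Second call adds 5: 10.
Step 3: result = {2: 4, 5: 10}

The answer is {2: 4, 5: 10}.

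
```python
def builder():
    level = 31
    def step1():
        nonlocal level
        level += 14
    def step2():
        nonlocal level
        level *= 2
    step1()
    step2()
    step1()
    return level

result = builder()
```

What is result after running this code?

Step 1: level = 31.
Step 2: step1(): level = 31 + 14 = 45.
Step 3: step2(): level = 45 * 2 = 90.
Step 4: step1(): level = 90 + 14 = 104. result = 104

The answer is 104.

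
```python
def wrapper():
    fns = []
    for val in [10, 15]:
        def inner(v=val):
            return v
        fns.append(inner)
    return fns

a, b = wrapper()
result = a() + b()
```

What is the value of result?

Step 1: Default argument v=val captures val at each iteration.
Step 2: a() returns 10 (captured at first iteration), b() returns 15 (captured at second).
Step 3: result = 10 + 15 = 25

The answer is 25.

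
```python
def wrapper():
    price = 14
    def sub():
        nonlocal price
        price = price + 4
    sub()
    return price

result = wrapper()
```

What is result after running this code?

Step 1: wrapper() sets price = 14.
Step 2: sub() uses nonlocal to modify price in wrapper's scope: price = 14 + 4 = 18.
Step 3: wrapper() returns the modified price = 18

The answer is 18.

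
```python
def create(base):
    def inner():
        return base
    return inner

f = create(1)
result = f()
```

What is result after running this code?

Step 1: create(1) creates closure capturing base = 1.
Step 2: f() returns the captured base = 1.
Step 3: result = 1

The answer is 1.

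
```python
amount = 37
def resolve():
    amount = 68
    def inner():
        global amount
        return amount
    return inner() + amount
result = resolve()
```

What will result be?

Step 1: Global amount = 37. resolve() shadows with local amount = 68.
Step 2: inner() uses global keyword, so inner() returns global amount = 37.
Step 3: resolve() returns 37 + 68 = 105

The answer is 105.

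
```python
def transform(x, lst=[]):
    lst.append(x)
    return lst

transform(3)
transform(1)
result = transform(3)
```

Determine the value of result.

Step 1: Mutable default argument gotcha! The list [] is created once.
Step 2: Each call appends to the SAME list: [3], [3, 1], [3, 1, 3].
Step 3: result = [3, 1, 3]

The answer is [3, 1, 3].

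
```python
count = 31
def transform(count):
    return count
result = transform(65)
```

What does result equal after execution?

Step 1: Global count = 31.
Step 2: transform(65) takes parameter count = 65, which shadows the global.
Step 3: result = 65

The answer is 65.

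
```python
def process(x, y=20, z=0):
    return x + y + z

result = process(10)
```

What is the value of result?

Step 1: process(10) uses defaults y = 20, z = 0.
Step 2: Returns 10 + 20 + 0 = 30.
Step 3: result = 30

The answer is 30.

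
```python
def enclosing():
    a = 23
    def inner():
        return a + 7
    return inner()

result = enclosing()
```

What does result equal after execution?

Step 1: enclosing() defines a = 23.
Step 2: inner() reads a = 23 from enclosing scope, returns 23 + 7 = 30.
Step 3: result = 30

The answer is 30.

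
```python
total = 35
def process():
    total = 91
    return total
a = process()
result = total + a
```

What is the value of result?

Step 1: Global total = 35. process() returns local total = 91.
Step 2: a = 91. Global total still = 35.
Step 3: result = 35 + 91 = 126

The answer is 126.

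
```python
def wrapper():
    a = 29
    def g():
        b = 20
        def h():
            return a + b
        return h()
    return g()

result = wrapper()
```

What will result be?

Step 1: wrapper() defines a = 29. g() defines b = 20.
Step 2: h() accesses both from enclosing scopes: a = 29, b = 20.
Step 3: result = 29 + 20 = 49

The answer is 49.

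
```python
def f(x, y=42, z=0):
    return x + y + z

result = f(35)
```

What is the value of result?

Step 1: f(35) uses defaults y = 42, z = 0.
Step 2: Returns 35 + 42 + 0 = 77.
Step 3: result = 77

The answer is 77.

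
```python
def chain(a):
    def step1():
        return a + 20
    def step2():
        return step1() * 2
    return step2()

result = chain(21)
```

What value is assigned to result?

Step 1: chain(21) captures a = 21.
Step 2: step2() calls step1() which returns 21 + 20 = 41.
Step 3: step2() returns 41 * 2 = 82

The answer is 82.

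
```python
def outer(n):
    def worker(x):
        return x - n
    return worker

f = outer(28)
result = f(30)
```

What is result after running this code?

Step 1: outer(28) creates a closure capturing n = 28.
Step 2: f(30) computes 30 - 28 = 2.
Step 3: result = 2

The answer is 2.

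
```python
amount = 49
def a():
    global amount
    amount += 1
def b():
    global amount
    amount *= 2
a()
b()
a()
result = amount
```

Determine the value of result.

Step 1: amount = 49.
Step 2: a(): amount = 49 + 1 = 50.
Step 3: b(): amount = 50 * 2 = 100.
Step 4: a(): amount = 100 + 1 = 101

The answer is 101.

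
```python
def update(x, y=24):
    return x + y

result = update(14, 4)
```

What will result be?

Step 1: update(14, 4) overrides default y with 4.
Step 2: Returns 14 + 4 = 18.
Step 3: result = 18

The answer is 18.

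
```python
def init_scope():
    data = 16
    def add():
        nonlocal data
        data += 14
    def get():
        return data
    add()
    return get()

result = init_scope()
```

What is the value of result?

Step 1: data = 16. add() modifies it via nonlocal, get() reads it.
Step 2: add() makes data = 16 + 14 = 30.
Step 3: get() returns 30. result = 30

The answer is 30.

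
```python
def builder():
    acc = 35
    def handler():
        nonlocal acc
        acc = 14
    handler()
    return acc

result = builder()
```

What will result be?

Step 1: builder() sets acc = 35.
Step 2: handler() uses nonlocal to reassign acc = 14.
Step 3: result = 14

The answer is 14.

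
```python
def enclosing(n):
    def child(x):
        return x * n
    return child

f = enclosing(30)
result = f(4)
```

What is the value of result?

Step 1: enclosing(30) creates a closure capturing n = 30.
Step 2: f(4) computes 4 * 30 = 120.
Step 3: result = 120

The answer is 120.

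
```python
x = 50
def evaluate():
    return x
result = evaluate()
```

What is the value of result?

Step 1: x = 50 is defined in the global scope.
Step 2: evaluate() looks up x. No local x exists, so Python checks the global scope via LEGB rule and finds x = 50.
Step 3: result = 50

The answer is 50.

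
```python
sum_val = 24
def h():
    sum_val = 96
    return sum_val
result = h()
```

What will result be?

Step 1: Global sum_val = 24.
Step 2: h() creates local sum_val = 96, shadowing the global.
Step 3: Returns local sum_val = 96. result = 96

The answer is 96.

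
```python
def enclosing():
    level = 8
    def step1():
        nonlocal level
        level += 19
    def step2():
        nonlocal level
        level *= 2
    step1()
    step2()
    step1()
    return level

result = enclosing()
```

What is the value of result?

Step 1: level = 8.
Step 2: step1(): level = 8 + 19 = 27.
Step 3: step2(): level = 27 * 2 = 54.
Step 4: step1(): level = 54 + 19 = 73. result = 73

The answer is 73.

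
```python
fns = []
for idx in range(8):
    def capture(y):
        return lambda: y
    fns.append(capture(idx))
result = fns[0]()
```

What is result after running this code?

Step 1: capture(idx) creates a new scope capturing y = idx at call time.
Step 2: fns[0] = capture(0), so its lambda captures y = 0.
Step 3: result = 0 (closure factory fixes late binding)

The answer is 0.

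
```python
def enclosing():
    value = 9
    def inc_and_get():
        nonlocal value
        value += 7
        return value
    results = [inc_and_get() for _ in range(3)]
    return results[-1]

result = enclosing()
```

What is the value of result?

Step 1: value = 9.
Step 2: Three calls to inc_and_get(), each adding 7.
Step 3: Last value = 9 + 7 * 3 = 30

The answer is 30.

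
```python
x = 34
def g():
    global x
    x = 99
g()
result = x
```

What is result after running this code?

Step 1: x = 34 globally.
Step 2: g() declares global x and sets it to 99.
Step 3: After g(), global x = 99. result = 99

The answer is 99.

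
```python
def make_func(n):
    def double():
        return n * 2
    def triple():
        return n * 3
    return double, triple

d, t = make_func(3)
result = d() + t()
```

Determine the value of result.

Step 1: Both closures capture the same n = 3.
Step 2: d() = 3 * 2 = 6, t() = 3 * 3 = 9.
Step 3: result = 6 + 9 = 15

The answer is 15.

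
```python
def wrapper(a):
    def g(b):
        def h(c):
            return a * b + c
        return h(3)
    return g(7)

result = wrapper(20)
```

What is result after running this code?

Step 1: a = 20, b = 7, c = 3.
Step 2: h() computes a * b + c = 20 * 7 + 3 = 143.
Step 3: result = 143

The answer is 143.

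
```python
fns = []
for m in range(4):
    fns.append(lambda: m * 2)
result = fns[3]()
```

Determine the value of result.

Step 1: All lambdas reference the same variable m (late binding).
Step 2: After the loop, m = 3. Every lambda returns m * 2.
Step 3: fns[3]() = 3 * 2 = 6

The answer is 6.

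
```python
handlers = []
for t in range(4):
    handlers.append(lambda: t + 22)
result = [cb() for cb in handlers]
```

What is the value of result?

Step 1: All lambdas capture t by reference. After the loop, t = 3.
Step 2: Each call returns 3 + 22 = 25.
Step 3: result = [25, 25, 25, 25]

The answer is [25, 25, 25, 25].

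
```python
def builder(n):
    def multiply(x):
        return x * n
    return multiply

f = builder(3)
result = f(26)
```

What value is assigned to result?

Step 1: builder(3) returns multiply closure with n = 3.
Step 2: f(26) computes 26 * 3 = 78.
Step 3: result = 78

The answer is 78.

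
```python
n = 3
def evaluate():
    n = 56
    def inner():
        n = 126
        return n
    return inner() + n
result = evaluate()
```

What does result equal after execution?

Step 1: evaluate() has local n = 56. inner() has local n = 126.
Step 2: inner() returns its local n = 126.
Step 3: evaluate() returns 126 + its own n (56) = 182

The answer is 182.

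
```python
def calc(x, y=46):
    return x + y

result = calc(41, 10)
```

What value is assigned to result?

Step 1: calc(41, 10) overrides default y with 10.
Step 2: Returns 41 + 10 = 51.
Step 3: result = 51

The answer is 51.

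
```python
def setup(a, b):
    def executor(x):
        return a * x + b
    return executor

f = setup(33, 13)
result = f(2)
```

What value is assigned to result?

Step 1: setup(33, 13) captures a = 33, b = 13.
Step 2: f(2) computes 33 * 2 + 13 = 79.
Step 3: result = 79

The answer is 79.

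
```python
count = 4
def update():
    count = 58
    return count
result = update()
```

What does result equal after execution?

Step 1: Global count = 4.
Step 2: update() creates local count = 58, shadowing the global.
Step 3: Returns local count = 58. result = 58

The answer is 58.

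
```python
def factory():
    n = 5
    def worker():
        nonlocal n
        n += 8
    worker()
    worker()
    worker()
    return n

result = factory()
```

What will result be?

Step 1: n starts at 5.
Step 2: worker() is called 3 times, each adding 8.
Step 3: n = 5 + 8 * 3 = 29

The answer is 29.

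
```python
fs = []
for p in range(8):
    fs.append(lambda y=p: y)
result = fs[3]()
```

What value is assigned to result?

Step 1: Default argument y=p captures p's value at each iteration.
Step 2: fs[3] captured y = 3 when p was 3.
Step 3: result = 3

The answer is 3.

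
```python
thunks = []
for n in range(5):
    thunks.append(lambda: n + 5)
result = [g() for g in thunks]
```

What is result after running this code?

Step 1: All lambdas capture n by reference. After the loop, n = 4.
Step 2: Each call returns 4 + 5 = 9.
Step 3: result = [9, 9, 9, 9, 9]

The answer is [9, 9, 9, 9, 9].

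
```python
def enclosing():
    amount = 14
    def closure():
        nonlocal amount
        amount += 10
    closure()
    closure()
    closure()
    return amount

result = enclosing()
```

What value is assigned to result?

Step 1: amount starts at 14.
Step 2: closure() is called 3 times, each adding 10.
Step 3: amount = 14 + 10 * 3 = 44

The answer is 44.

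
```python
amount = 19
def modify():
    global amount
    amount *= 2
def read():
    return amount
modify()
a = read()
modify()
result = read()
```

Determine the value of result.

Step 1: amount = 19.
Step 2: First modify(): amount = 19 * 2 = 38.
Step 3: Second modify(): amount = 38 * 2 = 76.
Step 4: read() returns 76

The answer is 76.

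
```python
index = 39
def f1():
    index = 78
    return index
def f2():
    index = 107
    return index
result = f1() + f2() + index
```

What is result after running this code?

Step 1: Each function shadows global index with its own local.
Step 2: f1() returns 78, f2() returns 107.
Step 3: Global index = 39 is unchanged. result = 78 + 107 + 39 = 224

The answer is 224.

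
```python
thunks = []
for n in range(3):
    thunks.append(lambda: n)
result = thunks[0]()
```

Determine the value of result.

Step 1: The loop creates 3 lambdas, all referencing the same variable n.
Step 2: After the loop, n = 2 (final value).
Step 3: thunks[0]() looks up n at call time and finds 2. This is the late binding gotcha. result = 2

The answer is 2.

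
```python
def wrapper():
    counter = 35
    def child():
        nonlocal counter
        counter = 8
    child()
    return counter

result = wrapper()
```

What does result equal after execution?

Step 1: wrapper() sets counter = 35.
Step 2: child() uses nonlocal to reassign counter = 8.
Step 3: result = 8

The answer is 8.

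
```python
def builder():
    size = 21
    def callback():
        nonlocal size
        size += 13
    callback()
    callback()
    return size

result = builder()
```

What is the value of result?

Step 1: size starts at 21.
Step 2: callback() is called 2 times, each adding 13.
Step 3: size = 21 + 13 * 2 = 47

The answer is 47.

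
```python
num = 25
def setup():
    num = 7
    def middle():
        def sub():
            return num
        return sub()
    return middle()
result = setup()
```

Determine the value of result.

Step 1: setup() defines num = 7. middle() and sub() have no local num.
Step 2: sub() checks local (none), enclosing middle() (none), enclosing setup() and finds num = 7.
Step 3: result = 7

The answer is 7.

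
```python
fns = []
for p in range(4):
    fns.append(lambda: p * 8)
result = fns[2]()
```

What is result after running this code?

Step 1: All lambdas reference the same variable p (late binding).
Step 2: After the loop, p = 3. Every lambda returns p * 8.
Step 3: fns[2]() = 3 * 8 = 24

The answer is 24.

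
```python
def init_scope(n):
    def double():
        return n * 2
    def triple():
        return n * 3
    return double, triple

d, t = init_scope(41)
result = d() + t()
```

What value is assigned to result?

Step 1: Both closures capture the same n = 41.
Step 2: d() = 41 * 2 = 82, t() = 41 * 3 = 123.
Step 3: result = 82 + 123 = 205

The answer is 205.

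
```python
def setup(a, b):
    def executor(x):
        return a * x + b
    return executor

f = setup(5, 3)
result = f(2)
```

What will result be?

Step 1: setup(5, 3) captures a = 5, b = 3.
Step 2: f(2) computes 5 * 2 + 3 = 13.
Step 3: result = 13

The answer is 13.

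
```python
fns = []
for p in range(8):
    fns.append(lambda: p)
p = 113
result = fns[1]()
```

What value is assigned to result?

Step 1: Lambdas capture the variable p by reference, not by value.
Step 2: After the loop, p is reassigned to 113.
Step 3: fns[1]() looks up the current p = 113. result = 113

The answer is 113.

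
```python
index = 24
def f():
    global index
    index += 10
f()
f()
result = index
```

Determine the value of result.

Step 1: index = 24.
Step 2: First f(): index = 24 + 10 = 34.
Step 3: Second f(): index = 34 + 10 = 44. result = 44

The answer is 44.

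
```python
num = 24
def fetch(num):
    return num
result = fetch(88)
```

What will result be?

Step 1: Global num = 24.
Step 2: fetch(88) takes parameter num = 88, which shadows the global.
Step 3: result = 88

The answer is 88.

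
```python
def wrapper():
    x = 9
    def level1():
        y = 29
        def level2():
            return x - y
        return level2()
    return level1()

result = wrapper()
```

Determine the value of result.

Step 1: x = 9 in wrapper. y = 29 in level1.
Step 2: level2() reads x = 9 and y = 29 from enclosing scopes.
Step 3: result = 9 - 29 = -20

The answer is -20.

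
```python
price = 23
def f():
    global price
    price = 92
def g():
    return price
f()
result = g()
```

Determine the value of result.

Step 1: price = 23.
Step 2: f() sets global price = 92.
Step 3: g() reads global price = 92. result = 92

The answer is 92.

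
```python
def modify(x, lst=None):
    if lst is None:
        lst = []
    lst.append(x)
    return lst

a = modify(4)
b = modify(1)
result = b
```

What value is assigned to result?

Step 1: None default with guard creates a NEW list each call.
Step 2: a = [4] (fresh list). b = [1] (another fresh list).
Step 3: result = [1] (this is the fix for mutable default)

The answer is [1].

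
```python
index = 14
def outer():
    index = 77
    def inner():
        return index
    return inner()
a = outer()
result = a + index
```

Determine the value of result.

Step 1: outer() has local index = 77. inner() reads from enclosing.
Step 2: outer() returns 77. Global index = 14 unchanged.
Step 3: result = 77 + 14 = 91

The answer is 91.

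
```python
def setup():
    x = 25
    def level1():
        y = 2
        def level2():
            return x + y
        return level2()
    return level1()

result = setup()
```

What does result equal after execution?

Step 1: x = 25 in setup. y = 2 in level1.
Step 2: level2() reads x = 25 and y = 2 from enclosing scopes.
Step 3: result = 25 + 2 = 27

The answer is 27.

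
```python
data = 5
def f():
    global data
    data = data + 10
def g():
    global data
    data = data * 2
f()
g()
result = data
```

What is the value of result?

Step 1: data = 5.
Step 2: f() adds 10: data = 5 + 10 = 15.
Step 3: g() doubles: data = 15 * 2 = 30.
Step 4: result = 30

The answer is 30.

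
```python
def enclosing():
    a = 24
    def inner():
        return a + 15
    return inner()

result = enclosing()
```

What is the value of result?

Step 1: enclosing() defines a = 24.
Step 2: inner() reads a = 24 from enclosing scope, returns 24 + 15 = 39.
Step 3: result = 39

The answer is 39.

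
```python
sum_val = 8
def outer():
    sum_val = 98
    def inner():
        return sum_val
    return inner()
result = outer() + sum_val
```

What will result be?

Step 1: Global sum_val = 8. outer() shadows with sum_val = 98.
Step 2: inner() returns enclosing sum_val = 98. outer() = 98.
Step 3: result = 98 + global sum_val (8) = 106

The answer is 106.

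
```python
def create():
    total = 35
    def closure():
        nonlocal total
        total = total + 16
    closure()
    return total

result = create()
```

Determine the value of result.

Step 1: create() sets total = 35.
Step 2: closure() uses nonlocal to modify total in create's scope: total = 35 + 16 = 51.
Step 3: create() returns the modified total = 51

The answer is 51.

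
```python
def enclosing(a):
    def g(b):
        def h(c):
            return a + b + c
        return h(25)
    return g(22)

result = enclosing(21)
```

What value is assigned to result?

Step 1: a = 21, b = 22, c = 25 across three nested scopes.
Step 2: h() accesses all three via LEGB rule.
Step 3: result = 21 + 22 + 25 = 68

The answer is 68.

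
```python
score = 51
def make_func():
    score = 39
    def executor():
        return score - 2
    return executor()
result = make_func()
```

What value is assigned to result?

Step 1: make_func() shadows global score with score = 39.
Step 2: executor() finds score = 39 in enclosing scope, computes 39 - 2 = 37.
Step 3: result = 37

The answer is 37.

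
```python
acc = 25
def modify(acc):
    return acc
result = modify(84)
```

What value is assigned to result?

Step 1: Global acc = 25.
Step 2: modify(84) takes parameter acc = 84, which shadows the global.
Step 3: result = 84

The answer is 84.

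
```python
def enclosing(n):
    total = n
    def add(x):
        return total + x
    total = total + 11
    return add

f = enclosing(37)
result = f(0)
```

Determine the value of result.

Step 1: enclosing(37) sets total = 37, then total = 37 + 11 = 48.
Step 2: Closures capture by reference, so add sees total = 48.
Step 3: f(0) returns 48 + 0 = 48

The answer is 48.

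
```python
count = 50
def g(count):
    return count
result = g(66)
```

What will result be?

Step 1: Global count = 50.
Step 2: g(66) takes parameter count = 66, which shadows the global.
Step 3: result = 66

The answer is 66.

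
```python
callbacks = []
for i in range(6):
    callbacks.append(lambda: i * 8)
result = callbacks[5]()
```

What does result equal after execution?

Step 1: All lambdas reference the same variable i (late binding).
Step 2: After the loop, i = 5. Every lambda returns i * 8.
Step 3: callbacks[5]() = 5 * 8 = 40

The answer is 40.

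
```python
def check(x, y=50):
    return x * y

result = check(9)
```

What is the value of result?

Step 1: check(9) uses default y = 50.
Step 2: Returns 9 * 50 = 450.
Step 3: result = 450

The answer is 450.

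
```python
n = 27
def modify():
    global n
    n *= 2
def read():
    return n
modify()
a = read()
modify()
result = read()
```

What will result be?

Step 1: n = 27.
Step 2: First modify(): n = 27 * 2 = 54.
Step 3: Second modify(): n = 54 * 2 = 108.
Step 4: read() returns 108

The answer is 108.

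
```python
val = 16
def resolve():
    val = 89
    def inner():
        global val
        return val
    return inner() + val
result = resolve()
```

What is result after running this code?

Step 1: Global val = 16. resolve() shadows with local val = 89.
Step 2: inner() uses global keyword, so inner() returns global val = 16.
Step 3: resolve() returns 16 + 89 = 105

The answer is 105.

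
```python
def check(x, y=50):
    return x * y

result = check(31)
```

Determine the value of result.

Step 1: check(31) uses default y = 50.
Step 2: Returns 31 * 50 = 1550.
Step 3: result = 1550

The answer is 1550.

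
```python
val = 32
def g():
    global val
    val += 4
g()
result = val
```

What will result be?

Step 1: val = 32 globally.
Step 2: g() modifies global val: val += 4 = 36.
Step 3: result = 36

The answer is 36.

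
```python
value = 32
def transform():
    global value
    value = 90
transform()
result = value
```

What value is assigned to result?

Step 1: value = 32 globally.
Step 2: transform() declares global value and sets it to 90.
Step 3: After transform(), global value = 90. result = 90

The answer is 90.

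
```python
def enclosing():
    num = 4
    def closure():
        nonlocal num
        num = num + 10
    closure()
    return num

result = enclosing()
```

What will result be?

Step 1: enclosing() sets num = 4.
Step 2: closure() uses nonlocal to modify num in enclosing's scope: num = 4 + 10 = 14.
Step 3: enclosing() returns the modified num = 14

The answer is 14.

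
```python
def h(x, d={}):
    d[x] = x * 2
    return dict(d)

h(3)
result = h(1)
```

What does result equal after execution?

Step 1: Mutable default dict is shared across calls.
Step 2: First call adds 3: 6. Second call adds 1: 2.
Step 3: result = {3: 6, 1: 2}

The answer is {3: 6, 1: 2}.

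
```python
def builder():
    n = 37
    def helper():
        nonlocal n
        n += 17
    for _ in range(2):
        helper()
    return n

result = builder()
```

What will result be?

Step 1: n = 37.
Step 2: helper() is called 2 times in a loop, each adding 17 via nonlocal.
Step 3: n = 37 + 17 * 2 = 71

The answer is 71.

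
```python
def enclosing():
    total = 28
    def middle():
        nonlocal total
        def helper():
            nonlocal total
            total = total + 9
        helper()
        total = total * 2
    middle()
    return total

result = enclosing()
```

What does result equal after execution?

Step 1: total = 28.
Step 2: helper() adds 9: total = 28 + 9 = 37.
Step 3: middle() doubles: total = 37 * 2 = 74.
Step 4: result = 74

The answer is 74.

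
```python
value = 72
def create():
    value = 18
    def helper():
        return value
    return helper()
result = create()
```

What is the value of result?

Step 1: value = 72 globally, but create() defines value = 18 locally.
Step 2: helper() looks up value. Not in local scope, so checks enclosing scope (create) and finds value = 18.
Step 3: result = 18

The answer is 18.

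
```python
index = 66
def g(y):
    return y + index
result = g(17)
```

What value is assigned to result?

Step 1: index = 66 is defined globally.
Step 2: g(17) uses parameter y = 17 and looks up index from global scope = 66.
Step 3: result = 17 + 66 = 83

The answer is 83.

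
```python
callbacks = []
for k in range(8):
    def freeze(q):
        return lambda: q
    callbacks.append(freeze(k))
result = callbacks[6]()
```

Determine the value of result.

Step 1: freeze(k) creates a new scope capturing q = k at call time.
Step 2: callbacks[6] = freeze(6), so its lambda captures q = 6.
Step 3: result = 6 (closure factory fixes late binding)

The answer is 6.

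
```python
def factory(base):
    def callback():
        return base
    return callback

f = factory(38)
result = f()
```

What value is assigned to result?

Step 1: factory(38) creates closure capturing base = 38.
Step 2: f() returns the captured base = 38.
Step 3: result = 38

The answer is 38.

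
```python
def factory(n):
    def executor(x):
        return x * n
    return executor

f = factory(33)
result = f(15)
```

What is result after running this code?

Step 1: factory(33) creates a closure capturing n = 33.
Step 2: f(15) computes 15 * 33 = 495.
Step 3: result = 495

The answer is 495.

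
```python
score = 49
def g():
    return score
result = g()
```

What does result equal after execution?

Step 1: score = 49 is defined in the global scope.
Step 2: g() looks up score. No local score exists, so Python checks the global scope via LEGB rule and finds score = 49.
Step 3: result = 49

The answer is 49.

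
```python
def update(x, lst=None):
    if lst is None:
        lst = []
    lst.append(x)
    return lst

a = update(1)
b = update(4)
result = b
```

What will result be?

Step 1: None default with guard creates a NEW list each call.
Step 2: a = [1] (fresh list). b = [4] (another fresh list).
Step 3: result = [4] (this is the fix for mutable default)

The answer is [4].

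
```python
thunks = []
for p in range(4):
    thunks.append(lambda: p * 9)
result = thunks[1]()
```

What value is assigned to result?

Step 1: All lambdas reference the same variable p (late binding).
Step 2: After the loop, p = 3. Every lambda returns p * 9.
Step 3: thunks[1]() = 3 * 9 = 27

The answer is 27.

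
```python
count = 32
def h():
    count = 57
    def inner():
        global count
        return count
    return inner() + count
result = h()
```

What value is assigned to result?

Step 1: Global count = 32. h() shadows with local count = 57.
Step 2: inner() uses global keyword, so inner() returns global count = 32.
Step 3: h() returns 32 + 57 = 89

The answer is 89.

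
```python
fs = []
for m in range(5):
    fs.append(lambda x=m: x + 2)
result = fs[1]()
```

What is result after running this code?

Step 1: Default argument x=m captures m's value at definition time.
Step 2: fs[1] was defined when m = 1, so x defaults to 1.
Step 3: result = 1 + 2 = 3 (default arg fixes the late binding issue)

The answer is 3.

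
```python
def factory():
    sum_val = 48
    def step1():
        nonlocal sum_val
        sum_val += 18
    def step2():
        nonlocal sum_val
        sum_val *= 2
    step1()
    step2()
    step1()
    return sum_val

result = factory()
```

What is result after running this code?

Step 1: sum_val = 48.
Step 2: step1(): sum_val = 48 + 18 = 66.
Step 3: step2(): sum_val = 66 * 2 = 132.
Step 4: step1(): sum_val = 132 + 18 = 150. result = 150

The answer is 150.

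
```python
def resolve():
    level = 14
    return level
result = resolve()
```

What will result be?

Step 1: resolve() defines level = 14 in its local scope.
Step 2: return level finds the local variable level = 14.
Step 3: result = 14

The answer is 14.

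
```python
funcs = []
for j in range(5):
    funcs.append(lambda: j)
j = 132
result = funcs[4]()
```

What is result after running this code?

Step 1: Lambdas capture the variable j by reference, not by value.
Step 2: After the loop, j is reassigned to 132.
Step 3: funcs[4]() looks up the current j = 132. result = 132

The answer is 132.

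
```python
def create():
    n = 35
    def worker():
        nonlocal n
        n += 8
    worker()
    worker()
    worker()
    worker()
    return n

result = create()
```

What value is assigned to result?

Step 1: n starts at 35.
Step 2: worker() is called 4 times, each adding 8.
Step 3: n = 35 + 8 * 4 = 67

The answer is 67.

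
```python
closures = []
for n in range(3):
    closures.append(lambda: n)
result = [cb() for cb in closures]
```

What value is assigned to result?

Step 1: All 3 lambdas share the same variable n.
Step 2: After the loop, n = 2.
Step 3: Each call returns 2. result = [2, 2, 2]

The answer is [2, 2, 2].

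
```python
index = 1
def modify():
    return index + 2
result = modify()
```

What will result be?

Step 1: index = 1 is defined globally.
Step 2: modify() looks up index from global scope = 1, then computes 1 + 2 = 3.
Step 3: result = 3

The answer is 3.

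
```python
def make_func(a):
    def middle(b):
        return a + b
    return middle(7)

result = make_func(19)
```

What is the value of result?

Step 1: make_func(19) passes a = 19.
Step 2: middle(7) has b = 7, reads a = 19 from enclosing.
Step 3: result = 19 + 7 = 26

The answer is 26.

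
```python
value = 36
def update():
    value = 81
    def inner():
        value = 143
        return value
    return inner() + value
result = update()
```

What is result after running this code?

Step 1: update() has local value = 81. inner() has local value = 143.
Step 2: inner() returns its local value = 143.
Step 3: update() returns 143 + its own value (81) = 224

The answer is 224.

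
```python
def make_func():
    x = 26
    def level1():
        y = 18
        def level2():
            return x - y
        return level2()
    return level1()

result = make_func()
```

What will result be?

Step 1: x = 26 in make_func. y = 18 in level1.
Step 2: level2() reads x = 26 and y = 18 from enclosing scopes.
Step 3: result = 26 - 18 = 8

The answer is 8.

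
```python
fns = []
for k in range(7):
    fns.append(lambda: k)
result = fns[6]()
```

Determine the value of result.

Step 1: The loop creates 7 lambdas, all referencing the same variable k.
Step 2: After the loop, k = 6 (final value).
Step 3: fns[6]() looks up k at call time and finds 6. This is the late binding gotcha. result = 6

The answer is 6.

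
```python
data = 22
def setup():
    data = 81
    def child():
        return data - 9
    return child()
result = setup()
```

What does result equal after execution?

Step 1: setup() shadows global data with data = 81.
Step 2: child() finds data = 81 in enclosing scope, computes 81 - 9 = 72.
Step 3: result = 72

The answer is 72.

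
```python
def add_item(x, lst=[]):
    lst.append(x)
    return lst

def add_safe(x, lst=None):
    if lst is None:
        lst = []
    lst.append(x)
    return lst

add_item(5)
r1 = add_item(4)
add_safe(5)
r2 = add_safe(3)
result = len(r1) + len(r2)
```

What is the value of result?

Step 1: add_item shares mutable default: after 2 calls, lst = [5, 4], len = 2.
Step 2: add_safe creates fresh list each time: r2 = [3], len = 1.
Step 3: result = 2 + 1 = 3

The answer is 3.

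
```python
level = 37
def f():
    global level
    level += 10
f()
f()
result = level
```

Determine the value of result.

Step 1: level = 37.
Step 2: First f(): level = 37 + 10 = 47.
Step 3: Second f(): level = 47 + 10 = 57. result = 57

The answer is 57.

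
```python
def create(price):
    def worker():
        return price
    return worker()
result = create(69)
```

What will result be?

Step 1: create(69) binds parameter price = 69.
Step 2: worker() looks up price in enclosing scope and finds the parameter price = 69.
Step 3: result = 69

The answer is 69.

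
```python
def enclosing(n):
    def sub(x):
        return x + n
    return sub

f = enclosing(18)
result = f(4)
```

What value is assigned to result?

Step 1: enclosing(18) creates a closure that captures n = 18.
Step 2: f(4) calls the closure with x = 4, returning 4 + 18 = 22.
Step 3: result = 22

The answer is 22.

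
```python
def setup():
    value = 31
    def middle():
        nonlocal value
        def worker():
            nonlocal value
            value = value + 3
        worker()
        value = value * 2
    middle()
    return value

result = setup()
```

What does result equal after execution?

Step 1: value = 31.
Step 2: worker() adds 3: value = 31 + 3 = 34.
Step 3: middle() doubles: value = 34 * 2 = 68.
Step 4: result = 68

The answer is 68.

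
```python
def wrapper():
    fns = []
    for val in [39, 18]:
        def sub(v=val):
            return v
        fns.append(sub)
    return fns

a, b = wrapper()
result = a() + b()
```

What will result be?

Step 1: Default argument v=val captures val at each iteration.
Step 2: a() returns 39 (captured at first iteration), b() returns 18 (captured at second).
Step 3: result = 39 + 18 = 57

The answer is 57.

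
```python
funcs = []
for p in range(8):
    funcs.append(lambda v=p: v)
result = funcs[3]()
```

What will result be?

Step 1: Default argument v=p captures p's value at each iteration.
Step 2: funcs[3] captured v = 3 when p was 3.
Step 3: result = 3

The answer is 3.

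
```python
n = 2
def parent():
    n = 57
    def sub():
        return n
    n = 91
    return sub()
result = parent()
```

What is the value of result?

Step 1: parent() sets n = 57, then later n = 91.
Step 2: sub() is called after n is reassigned to 91. Closures capture variables by reference, not by value.
Step 3: result = 91

The answer is 91.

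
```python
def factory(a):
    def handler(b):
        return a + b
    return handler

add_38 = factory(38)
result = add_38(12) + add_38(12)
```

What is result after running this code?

Step 1: add_38 captures a = 38.
Step 2: add_38(12) = 38 + 12 = 50, called twice.
Step 3: result = 50 + 50 = 100

The answer is 100.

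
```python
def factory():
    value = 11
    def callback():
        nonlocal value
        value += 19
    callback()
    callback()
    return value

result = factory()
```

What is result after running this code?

Step 1: value starts at 11.
Step 2: callback() is called 2 times, each adding 19.
Step 3: value = 11 + 19 * 2 = 49

The answer is 49.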